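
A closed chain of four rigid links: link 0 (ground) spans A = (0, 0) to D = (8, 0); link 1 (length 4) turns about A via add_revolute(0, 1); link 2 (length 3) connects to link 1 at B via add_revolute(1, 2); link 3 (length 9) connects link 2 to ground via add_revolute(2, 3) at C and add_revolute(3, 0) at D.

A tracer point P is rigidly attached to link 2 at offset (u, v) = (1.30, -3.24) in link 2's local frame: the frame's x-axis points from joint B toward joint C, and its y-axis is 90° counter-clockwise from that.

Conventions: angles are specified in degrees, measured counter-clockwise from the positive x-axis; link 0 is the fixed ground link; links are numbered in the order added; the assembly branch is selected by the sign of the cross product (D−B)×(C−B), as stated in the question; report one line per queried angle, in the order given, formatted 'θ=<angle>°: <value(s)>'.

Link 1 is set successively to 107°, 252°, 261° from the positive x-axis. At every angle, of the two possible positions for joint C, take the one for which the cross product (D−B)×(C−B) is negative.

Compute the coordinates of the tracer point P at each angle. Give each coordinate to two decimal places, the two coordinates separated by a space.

A=(0,0), D=(8.00,0)
θ=107°: B = A + 4.00·(cos107°, sin107°) = (-1.1695, 3.8252)
θ=107°: |BD| = 9.9354
θ=107°: circle(B,3.00) ∩ circle(D,9.00): a=1.3443, h=2.6820
θ=107°:   candidates: C₊=(1.1037,5.7829) cross=26.646; C₋=(-0.9614,0.8324) cross=-26.646
θ=107°:   branch - wants cross < 0 → take C=(-0.9614,0.8324) (cross=-26.646)
θ=107°: ex = (C−B)/|BC| = (0.0694,-0.9976); ey = (0.9976,0.0694)
θ=107°: P = B + 1.30·ex + -3.24·ey = (-4.3115,2.3036)
θ=252°: B = A + 4.00·(cos252°, sin252°) = (-1.2361, -3.8042)
θ=252°: |BD| = 9.9888
θ=252°: circle(B,3.00) ∩ circle(D,9.00): a=1.3904, h=2.6583
θ=252°:   candidates: C₊=(-0.9629,-0.8167) cross=26.554; C₋=(1.0620,-5.7327) cross=-26.554
θ=252°:   branch - wants cross < 0 → take C=(1.0620,-5.7327) (cross=-26.554)
θ=252°: ex = (C−B)/|BC| = (0.7660,-0.6428); ey = (0.6428,0.7660)
θ=252°: P = B + 1.30·ex + -3.24·ey = (-2.3230,-7.1218)
θ=261°: B = A + 4.00·(cos261°, sin261°) = (-0.6257, -3.9508)
θ=261°: |BD| = 9.4875
θ=261°: circle(B,3.00) ∩ circle(D,9.00): a=0.9492, h=2.8459
θ=261°:   candidates: C₊=(-0.9478,-0.9681) cross=27.000; C₋=(1.4224,-6.1429) cross=-27.000
θ=261°:   branch - wants cross < 0 → take C=(1.4224,-6.1429) (cross=-27.000)
θ=261°: ex = (C−B)/|BC| = (0.6827,-0.7307); ey = (0.7307,0.6827)
θ=261°: P = B + 1.30·ex + -3.24·ey = (-2.1057,-7.1126)

θ=107°: -4.31 2.30
θ=252°: -2.32 -7.12
θ=261°: -2.11 -7.11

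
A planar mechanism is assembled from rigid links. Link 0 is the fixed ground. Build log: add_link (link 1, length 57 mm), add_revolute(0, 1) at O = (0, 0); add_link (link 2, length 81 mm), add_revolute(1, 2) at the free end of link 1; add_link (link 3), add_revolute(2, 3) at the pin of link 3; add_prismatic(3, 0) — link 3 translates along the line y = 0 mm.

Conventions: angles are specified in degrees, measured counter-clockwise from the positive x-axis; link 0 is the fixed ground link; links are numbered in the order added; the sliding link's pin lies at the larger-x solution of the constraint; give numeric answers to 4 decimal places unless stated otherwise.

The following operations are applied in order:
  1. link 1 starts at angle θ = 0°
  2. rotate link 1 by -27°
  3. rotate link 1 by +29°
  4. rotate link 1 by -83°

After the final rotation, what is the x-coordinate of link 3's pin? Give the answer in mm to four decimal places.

geometry: r = 57 mm, L = 81 mm, e = 0 mm; θ starts at 0°
rotate link 1 by -27°: θ ← 0° -27° = -27°
rotate link 1 by +29°: θ ← -27° +29° = 2°
rotate link 1 by -83°: θ ← 2° -83° = -81°
crank pin P = (r cos θ, r sin θ) = (8.916765, -56.298235)
h = r sin θ − e = -56.298235 − 0 = -56.298235
x = r cos θ + √(L² − h²) = 8.916765 + 58.236661 = 67.153426

67.1534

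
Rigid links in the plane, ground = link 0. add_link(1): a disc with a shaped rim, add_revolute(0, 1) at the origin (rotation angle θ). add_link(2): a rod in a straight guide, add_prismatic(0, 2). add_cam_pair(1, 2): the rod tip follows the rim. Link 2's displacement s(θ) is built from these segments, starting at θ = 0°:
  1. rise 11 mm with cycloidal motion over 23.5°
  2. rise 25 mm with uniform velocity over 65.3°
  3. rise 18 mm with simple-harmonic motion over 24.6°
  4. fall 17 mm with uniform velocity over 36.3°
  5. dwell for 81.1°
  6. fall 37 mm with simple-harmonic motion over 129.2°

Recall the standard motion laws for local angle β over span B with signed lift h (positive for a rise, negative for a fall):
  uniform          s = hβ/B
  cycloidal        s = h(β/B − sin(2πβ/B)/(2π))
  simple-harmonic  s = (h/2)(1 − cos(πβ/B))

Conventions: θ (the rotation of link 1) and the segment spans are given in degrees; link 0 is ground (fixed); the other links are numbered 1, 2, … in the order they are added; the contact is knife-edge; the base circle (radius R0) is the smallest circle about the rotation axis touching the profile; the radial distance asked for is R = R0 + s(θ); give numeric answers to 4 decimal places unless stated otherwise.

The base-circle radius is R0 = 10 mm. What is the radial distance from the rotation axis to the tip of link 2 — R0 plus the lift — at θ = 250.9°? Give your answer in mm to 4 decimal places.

segment 1 (0° to 23.5°, cycloidal, h = 11) is passed completely: s = 0.0000 + (11) = 11.0000
segment 2 (23.5° to 88.8°, uniform, h = 25) is passed completely: s = 11.0000 + (25) = 36.0000
segment 3 (88.8° to 113.4°, simple-harmonic, h = 18) is passed completely: s = 36.0000 + (18) = 54.0000
segment 4 (113.4° to 149.7°, uniform, h = -17) is passed completely: s = 54.0000 + (-17) = 37.0000
segment 5 (149.7° to 230.8°, dwell): s unchanged at 37.0000
θ = 250.9° falls in segment 6 (230.8° to 360°, simple-harmonic, h = -37): β = 250.9 − 230.8 = 20.1°, B = 129.2°; Δs = -37/2·(1 − cos(π·0.1556)) = -2.1659; s = 37.0000 − 2.1659 = 34.8341
R = R0 + s = 10 + 34.8341 = 44.8341

44.8341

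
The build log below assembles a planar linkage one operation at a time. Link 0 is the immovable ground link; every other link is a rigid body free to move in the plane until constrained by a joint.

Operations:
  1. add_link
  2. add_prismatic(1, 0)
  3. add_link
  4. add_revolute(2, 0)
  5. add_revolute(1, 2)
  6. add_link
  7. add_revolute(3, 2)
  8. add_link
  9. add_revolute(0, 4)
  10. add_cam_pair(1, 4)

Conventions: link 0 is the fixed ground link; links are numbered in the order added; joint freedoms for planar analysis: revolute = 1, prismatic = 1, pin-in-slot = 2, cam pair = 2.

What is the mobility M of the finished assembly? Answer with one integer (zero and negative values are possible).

(L,J1,J2)=(1,0,0); link0 fixed
link1: (2,0,0)
P 1-0 [J1]: (2,1,0)
link2: (3,1,0)
R 2-0 [J1]: (3,2,0)
R 1-2 [J1]: (3,3,0)
link3: (4,3,0)
R 3-2 [J1]: (4,4,0)
link4: (5,4,0)
R 0-4 [J1]: (5,5,0)
C 1-4 [J2]: (5,5,1)
Grübler: 3·4 − 2·5 − 1 = 1

M = 1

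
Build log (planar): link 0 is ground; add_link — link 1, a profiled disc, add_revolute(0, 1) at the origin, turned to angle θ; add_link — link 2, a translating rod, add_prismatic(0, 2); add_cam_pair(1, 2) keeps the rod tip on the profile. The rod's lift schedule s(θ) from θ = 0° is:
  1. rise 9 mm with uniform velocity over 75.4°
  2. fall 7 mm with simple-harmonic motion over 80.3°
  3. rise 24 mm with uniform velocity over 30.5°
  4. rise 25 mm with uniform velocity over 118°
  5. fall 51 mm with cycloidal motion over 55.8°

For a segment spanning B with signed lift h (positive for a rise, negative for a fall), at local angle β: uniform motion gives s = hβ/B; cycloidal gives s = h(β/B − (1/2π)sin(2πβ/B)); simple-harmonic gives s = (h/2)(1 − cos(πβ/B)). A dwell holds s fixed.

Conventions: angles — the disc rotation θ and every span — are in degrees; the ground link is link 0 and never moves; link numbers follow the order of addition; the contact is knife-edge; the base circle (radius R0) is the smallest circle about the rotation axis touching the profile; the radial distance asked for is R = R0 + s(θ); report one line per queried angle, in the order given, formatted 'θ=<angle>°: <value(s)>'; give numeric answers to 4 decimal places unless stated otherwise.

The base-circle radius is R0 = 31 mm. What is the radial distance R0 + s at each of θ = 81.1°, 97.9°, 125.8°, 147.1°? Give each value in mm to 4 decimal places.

seg 1 [0°–75.4°] uniform, h=9: full span → s += 9 → s = 9.0000
seg 2 [75.4°–155.7°] simple-harmonic, h=-7: θ=81.1° here. β=5.7, B=80.3. -7/2·(1 − cos(π·0.0710)) = -0.0867 → s = 8.9133
seg 2 [75.4°–155.7°] simple-harmonic, h=-7: θ=97.9° here. β=22.5, B=80.3. -7/2·(1 − cos(π·0.2802)) = -1.2707 → s = 7.7293
seg 2 [75.4°–155.7°] simple-harmonic, h=-7: θ=125.8° here. β=50.4, B=80.3. -7/2·(1 − cos(π·0.6276)) = -4.8662 → s = 4.1338
seg 2 [75.4°–155.7°] simple-harmonic, h=-7: θ=147.1° here. β=71.7, B=80.3. -7/2·(1 − cos(π·0.8929)) = -6.8038 → s = 2.1962
θ=81.1°: R = R0 + s = 31 + 8.9133 = 39.9133
θ=97.9°: R = R0 + s = 31 + 7.7293 = 38.7293
θ=125.8°: R = R0 + s = 31 + 4.1338 = 35.1338
θ=147.1°: R = R0 + s = 31 + 2.1962 = 33.1962

θ=81.1°: 39.9133
θ=97.9°: 38.7293
θ=125.8°: 35.1338
θ=147.1°: 33.1962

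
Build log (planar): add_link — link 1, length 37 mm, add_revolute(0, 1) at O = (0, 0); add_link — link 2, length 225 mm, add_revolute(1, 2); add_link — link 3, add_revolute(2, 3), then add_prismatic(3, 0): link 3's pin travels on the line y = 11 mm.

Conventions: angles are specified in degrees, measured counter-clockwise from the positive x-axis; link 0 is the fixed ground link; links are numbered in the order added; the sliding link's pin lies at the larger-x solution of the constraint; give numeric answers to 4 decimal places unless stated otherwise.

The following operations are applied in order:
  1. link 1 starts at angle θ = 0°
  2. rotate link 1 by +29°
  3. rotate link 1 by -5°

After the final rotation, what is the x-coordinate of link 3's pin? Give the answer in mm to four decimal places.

geometry: r = 37 mm, L = 225 mm, e = 11 mm; θ starts at 0°
rotate link 1 by +29°: θ ← 0° +29° = 29°
rotate link 1 by -5°: θ ← 29° -5° = 24°
crank pin P = (r cos θ, r sin θ) = (33.801182, 15.049256)
h = r sin θ − e = 15.049256 − 11 = 4.049256
x = r cos θ + √(L² − h²) = 33.801182 + 224.963560 = 258.764742

258.7647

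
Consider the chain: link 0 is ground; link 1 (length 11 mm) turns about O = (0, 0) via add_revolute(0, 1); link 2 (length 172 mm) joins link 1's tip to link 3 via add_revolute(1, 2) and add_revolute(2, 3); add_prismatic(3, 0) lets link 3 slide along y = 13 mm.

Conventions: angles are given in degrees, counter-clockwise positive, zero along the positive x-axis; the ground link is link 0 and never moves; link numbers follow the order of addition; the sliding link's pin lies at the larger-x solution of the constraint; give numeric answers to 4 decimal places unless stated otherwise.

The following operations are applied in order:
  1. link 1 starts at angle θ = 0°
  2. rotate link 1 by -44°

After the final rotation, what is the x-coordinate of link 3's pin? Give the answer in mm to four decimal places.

geometry: r = 11 mm, L = 172 mm, e = 13 mm; θ starts at 0°
rotate link 1 by -44°: θ ← 0° -44° = -44°
crank pin P = (r cos θ, r sin θ) = (7.912738, -7.641242)
h = r sin θ − e = -7.641242 − 13 = -20.641242
x = r cos θ + √(L² − h²) = 7.912738 + 170.756959 = 178.669697

178.6697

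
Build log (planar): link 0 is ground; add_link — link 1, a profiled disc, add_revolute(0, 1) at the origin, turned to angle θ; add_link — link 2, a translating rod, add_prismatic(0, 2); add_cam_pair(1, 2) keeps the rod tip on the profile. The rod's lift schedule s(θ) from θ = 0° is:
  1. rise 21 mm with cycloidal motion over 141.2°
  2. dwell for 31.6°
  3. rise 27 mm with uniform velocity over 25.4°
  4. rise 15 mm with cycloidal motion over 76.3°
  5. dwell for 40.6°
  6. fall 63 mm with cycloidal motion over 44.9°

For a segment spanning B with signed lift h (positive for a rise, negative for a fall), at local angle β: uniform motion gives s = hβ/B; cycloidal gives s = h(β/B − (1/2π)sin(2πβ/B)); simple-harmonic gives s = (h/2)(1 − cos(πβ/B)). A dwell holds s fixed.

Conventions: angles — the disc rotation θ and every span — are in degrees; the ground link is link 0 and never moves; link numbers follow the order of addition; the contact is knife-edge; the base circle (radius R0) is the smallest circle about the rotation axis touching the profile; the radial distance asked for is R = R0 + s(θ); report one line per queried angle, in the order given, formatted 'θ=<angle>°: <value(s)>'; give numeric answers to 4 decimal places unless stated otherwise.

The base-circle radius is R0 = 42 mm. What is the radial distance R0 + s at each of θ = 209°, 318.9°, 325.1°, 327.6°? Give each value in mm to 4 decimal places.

seg 1 [0°–141.2°] cycloidal, h=21: full span → s += 21 → s = 21.0000
seg 2 [141.2°–172.8°] dwell: s stays 21.0000
seg 3 [172.8°–198.2°] uniform, h=27: full span → s += 27 → s = 48.0000
seg 4 [198.2°–274.5°] cycloidal, h=15: θ=209° here. β=10.8, B=76.3. 15·(0.1415 − sin(2π·0.1415)/(2π)) = 0.2690 → s = 48.2690
seg 4 [198.2°–274.5°] cycloidal, h=15: full span → s += 15 → s = 63.0000
seg 5 [274.5°–315.1°] dwell: s stays 63.0000
seg 6 [315.1°–360°] cycloidal, h=-63: θ=318.9° here. β=3.8, B=44.9. -63·(0.0846 − sin(2π·0.0846)/(2π)) = -0.2478 → s = 62.7522
seg 6 [315.1°–360°] cycloidal, h=-63: θ=325.1° here. β=10, B=44.9. -63·(0.2227 − sin(2π·0.2227)/(2π)) = -4.1514 → s = 58.8486
seg 6 [315.1°–360°] cycloidal, h=-63: θ=327.6° here. β=12.5, B=44.9. -63·(0.2784 − sin(2π·0.2784)/(2π)) = -7.6714 → s = 55.3286
θ=209°: R = R0 + s = 42 + 48.2690 = 90.2690
θ=318.9°: R = R0 + s = 42 + 62.7522 = 104.7522
θ=325.1°: R = R0 + s = 42 + 58.8486 = 100.8486
θ=327.6°: R = R0 + s = 42 + 55.3286 = 97.3286

θ=209°: 90.2690
θ=318.9°: 104.7522
θ=325.1°: 100.8486
θ=327.6°: 97.3286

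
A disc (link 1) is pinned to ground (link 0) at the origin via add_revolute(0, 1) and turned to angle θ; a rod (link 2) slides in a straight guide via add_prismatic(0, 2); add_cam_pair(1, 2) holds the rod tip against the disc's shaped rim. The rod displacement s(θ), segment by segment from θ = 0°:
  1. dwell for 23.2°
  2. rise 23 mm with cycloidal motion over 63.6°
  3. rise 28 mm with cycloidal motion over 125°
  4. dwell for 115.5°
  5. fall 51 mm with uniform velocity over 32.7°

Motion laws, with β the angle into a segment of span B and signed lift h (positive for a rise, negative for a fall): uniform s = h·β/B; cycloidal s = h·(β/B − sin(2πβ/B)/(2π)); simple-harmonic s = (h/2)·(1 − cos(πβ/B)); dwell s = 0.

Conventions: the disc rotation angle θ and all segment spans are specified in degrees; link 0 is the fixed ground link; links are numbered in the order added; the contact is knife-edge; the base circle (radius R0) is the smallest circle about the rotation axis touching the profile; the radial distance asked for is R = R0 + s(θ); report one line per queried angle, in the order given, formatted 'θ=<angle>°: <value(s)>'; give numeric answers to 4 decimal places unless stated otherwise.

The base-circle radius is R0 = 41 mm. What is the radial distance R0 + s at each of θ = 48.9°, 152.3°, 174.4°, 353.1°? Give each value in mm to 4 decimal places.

segment 1 (0° to 23.2°, dwell): s unchanged at 0.0000
θ = 48.9° falls in segment 2 (23.2° to 86.8°, cycloidal, h = 23): β = 48.9 − 23.2 = 25.7°, B = 63.6°; Δs = 23·(0.4041 − sin(2π·0.4041)/(2π)) = 7.2192; s = 0.0000 + 7.2192 = 7.2192
segment 2 (23.2° to 86.8°, cycloidal, h = 23) is passed completely: s = 0.0000 + (23) = 23.0000
θ = 152.3° falls in segment 3 (86.8° to 211.8°, cycloidal, h = 28): β = 152.3 − 86.8 = 65.5°, B = 125°; Δs = 28·(0.5240 − sin(2π·0.5240)/(2π)) = 15.3415; s = 23.0000 + 15.3415 = 38.3415
θ = 174.4° falls in segment 3 (86.8° to 211.8°, cycloidal, h = 28): β = 174.4 − 86.8 = 87.6°, B = 125°; Δs = 28·(0.7008 − sin(2π·0.7008)/(2π)) = 23.8675; s = 23.0000 + 23.8675 = 46.8675
segment 3 (86.8° to 211.8°, cycloidal, h = 28) is passed completely: s = 23.0000 + (28) = 51.0000
segment 4 (211.8° to 327.3°, dwell): s unchanged at 51.0000
θ = 353.1° falls in segment 5 (327.3° to 360°, uniform, h = -51): β = 353.1 − 327.3 = 25.8°, B = 32.7°; Δs = -51·25.8/32.7 = -40.2385; s = 51.0000 − 40.2385 = 10.7615
θ=48.9°: R = R0 + s = 41 + 7.2192 = 48.2192
θ=152.3°: R = R0 + s = 41 + 38.3415 = 79.3415
θ=174.4°: R = R0 + s = 41 + 46.8675 = 87.8675
θ=353.1°: R = R0 + s = 41 + 10.7615 = 51.7615

θ=48.9°: 48.2192
θ=152.3°: 79.3415
θ=174.4°: 87.8675
θ=353.1°: 51.7615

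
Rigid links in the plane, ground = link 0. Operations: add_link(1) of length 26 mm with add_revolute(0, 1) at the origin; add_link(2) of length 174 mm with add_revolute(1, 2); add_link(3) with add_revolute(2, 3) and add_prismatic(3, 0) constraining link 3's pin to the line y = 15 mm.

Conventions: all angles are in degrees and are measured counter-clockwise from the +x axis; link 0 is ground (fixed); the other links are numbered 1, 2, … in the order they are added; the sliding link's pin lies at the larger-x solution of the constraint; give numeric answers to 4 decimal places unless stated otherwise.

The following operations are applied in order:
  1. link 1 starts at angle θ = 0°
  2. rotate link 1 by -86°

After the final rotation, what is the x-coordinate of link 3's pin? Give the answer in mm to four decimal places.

geometry: r = 26 mm, L = 174 mm, e = 15 mm; θ starts at 0°
rotate link 1 by -86°: θ ← 0° -86° = -86°
crank pin P = (r cos θ, r sin θ) = (1.813668, -25.936665)
h = r sin θ − e = -25.936665 − 15 = -40.936665
x = r cos θ + √(L² − h²) = 1.813668 + 169.115905 = 170.929574

170.9296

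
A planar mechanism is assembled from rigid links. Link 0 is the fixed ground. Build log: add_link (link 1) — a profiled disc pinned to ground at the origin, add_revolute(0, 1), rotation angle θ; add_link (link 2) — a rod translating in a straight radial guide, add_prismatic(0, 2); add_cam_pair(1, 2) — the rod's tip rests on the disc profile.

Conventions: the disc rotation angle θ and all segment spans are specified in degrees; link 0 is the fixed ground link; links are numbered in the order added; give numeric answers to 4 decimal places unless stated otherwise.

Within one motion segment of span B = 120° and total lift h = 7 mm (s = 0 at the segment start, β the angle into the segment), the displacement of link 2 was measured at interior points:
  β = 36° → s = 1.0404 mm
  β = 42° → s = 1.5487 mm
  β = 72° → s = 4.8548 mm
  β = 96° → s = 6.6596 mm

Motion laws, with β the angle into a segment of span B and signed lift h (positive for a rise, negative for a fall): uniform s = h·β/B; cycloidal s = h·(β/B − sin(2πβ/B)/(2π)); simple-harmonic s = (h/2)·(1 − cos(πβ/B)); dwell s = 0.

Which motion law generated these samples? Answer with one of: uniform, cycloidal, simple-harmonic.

candidates at β/B = r: uniform s = h·r (linear in β); cycloidal s = h·(r − sin(2πr)/(2π)); simple-harmonic s = (h/2)(1 − cos(πr))
β=36°: printed 1.0404 | uniform 2.1000, cycloidal 1.0404, simple-harmonic 1.4428
β=42°: printed 1.5487 | uniform 2.4500, cycloidal 1.5487, simple-harmonic 1.9110
β=72°: printed 4.8548 | uniform 4.2000, cycloidal 4.8548, simple-harmonic 4.5816
β=96°: printed 6.6596 | uniform 5.6000, cycloidal 6.6596, simple-harmonic 6.3316
only one law matches every sample → cycloidal

cycloidal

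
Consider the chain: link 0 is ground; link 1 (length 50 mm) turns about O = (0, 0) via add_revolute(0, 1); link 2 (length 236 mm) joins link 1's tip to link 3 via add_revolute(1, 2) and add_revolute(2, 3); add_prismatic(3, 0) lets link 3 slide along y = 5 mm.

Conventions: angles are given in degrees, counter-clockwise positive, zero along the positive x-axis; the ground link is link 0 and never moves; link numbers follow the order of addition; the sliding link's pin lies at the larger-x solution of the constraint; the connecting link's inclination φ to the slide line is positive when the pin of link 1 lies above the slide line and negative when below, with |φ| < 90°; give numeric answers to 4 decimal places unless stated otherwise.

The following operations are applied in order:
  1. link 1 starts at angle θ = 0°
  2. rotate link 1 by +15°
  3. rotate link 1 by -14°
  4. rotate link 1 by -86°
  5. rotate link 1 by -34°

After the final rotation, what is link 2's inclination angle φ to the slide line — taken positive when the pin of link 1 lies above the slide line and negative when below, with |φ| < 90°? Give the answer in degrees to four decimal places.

geometry: r = 50 mm, L = 236 mm, e = 5 mm; θ starts at 0°
rotate link 1 by +15°: θ ← 0° +15° = 15°
rotate link 1 by -14°: θ ← 15° -14° = 1°
rotate link 1 by -86°: θ ← 1° -86° = -85°
rotate link 1 by -34°: θ ← -85° -34° = -119°
h = r sin θ − e = -43.730985 − 5 = -48.730985
sin φ = h / L = -48.730985 / 236 = -0.20648723
φ = arcsin(-0.20648723) = -11.916574°

-11.9166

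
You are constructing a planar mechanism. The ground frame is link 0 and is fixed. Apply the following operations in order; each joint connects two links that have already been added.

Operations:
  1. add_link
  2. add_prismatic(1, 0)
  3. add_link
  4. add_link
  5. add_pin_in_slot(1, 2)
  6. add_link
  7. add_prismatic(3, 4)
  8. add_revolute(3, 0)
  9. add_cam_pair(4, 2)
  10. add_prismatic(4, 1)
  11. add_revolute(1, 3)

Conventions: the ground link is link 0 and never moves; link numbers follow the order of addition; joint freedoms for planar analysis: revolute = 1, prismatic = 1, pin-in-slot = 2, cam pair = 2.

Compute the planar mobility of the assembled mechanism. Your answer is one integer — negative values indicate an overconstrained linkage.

L=1 J1=0 J2=0
add link → L=2 J1=0 J2=0
P@1,0 dof=1 J1 → L=2 J1=1 J2=0
add link → L=3 J1=1 J2=0
add link → L=4 J1=1 J2=0
PS@1,2 dof=2 J2 → L=4 J1=1 J2=1
add link → L=5 J1=1 J2=1
P@3,4 dof=1 J1 → L=5 J1=2 J2=1
R@3,0 dof=1 J1 → L=5 J1=3 J2=1
C@4,2 dof=2 J2 → L=5 J1=3 J2=2
P@4,1 dof=1 J1 → L=5 J1=4 J2=2
R@1,3 dof=1 J1 → L=5 J1=5 J2=2
M=3(L−1)−2J1−J2=3·4−2·5−2=0

M = 0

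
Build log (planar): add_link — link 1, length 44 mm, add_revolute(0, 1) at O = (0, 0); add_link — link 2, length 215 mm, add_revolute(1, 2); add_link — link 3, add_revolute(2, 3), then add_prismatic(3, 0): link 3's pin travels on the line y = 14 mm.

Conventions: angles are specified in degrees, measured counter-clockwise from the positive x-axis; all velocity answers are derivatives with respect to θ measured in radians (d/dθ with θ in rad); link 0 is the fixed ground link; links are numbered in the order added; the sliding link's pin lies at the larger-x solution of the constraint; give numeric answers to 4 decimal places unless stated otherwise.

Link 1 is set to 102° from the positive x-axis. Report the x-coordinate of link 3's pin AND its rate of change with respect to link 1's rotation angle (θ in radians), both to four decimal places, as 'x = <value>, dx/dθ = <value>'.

geometry: r = 44 mm, L = 215 mm, e = 14 mm
crank pin P = (r cos θ, r sin θ) = (-9.148114, 43.038494)
h = r sin θ − e = 43.038494 − 14 = 29.038494
x = r cos θ + √(L² − h²) = -9.148114 + 213.029965 = 203.881850
dx/dθ = −r sin θ − h·r cos θ/√(L² − h²) (θ in radians; h = 29.038494) = -41.791499

x = 203.8819, dx/dθ = -41.7915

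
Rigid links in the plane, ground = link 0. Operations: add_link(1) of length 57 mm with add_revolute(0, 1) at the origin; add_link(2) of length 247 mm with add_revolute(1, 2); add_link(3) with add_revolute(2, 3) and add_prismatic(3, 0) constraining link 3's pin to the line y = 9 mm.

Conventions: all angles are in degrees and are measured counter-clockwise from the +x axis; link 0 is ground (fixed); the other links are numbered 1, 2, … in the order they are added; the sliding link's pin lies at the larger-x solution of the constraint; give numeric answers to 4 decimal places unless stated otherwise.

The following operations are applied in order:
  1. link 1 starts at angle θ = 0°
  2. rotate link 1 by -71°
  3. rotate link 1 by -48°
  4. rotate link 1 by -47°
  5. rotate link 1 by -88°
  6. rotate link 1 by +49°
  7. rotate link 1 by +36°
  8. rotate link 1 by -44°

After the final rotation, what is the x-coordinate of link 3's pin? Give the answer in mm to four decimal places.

geometry: r = 57 mm, L = 247 mm, e = 9 mm; θ starts at 0°
rotate link 1 by -71°: θ ← 0° -71° = -71°
rotate link 1 by -48°: θ ← -71° -48° = -119°
rotate link 1 by -47°: θ ← -119° -47° = -166°
rotate link 1 by -88°: θ ← -166° -88° = -254°
rotate link 1 by +49°: θ ← -254° +49° = -205°
rotate link 1 by +36°: θ ← -205° +36° = -169°
rotate link 1 by -44°: θ ← -169° -44° = -213°
crank pin P = (r cos θ, r sin θ) = (-47.804222, 31.044425)
h = r sin θ − e = 31.044425 − 9 = 22.044425
x = r cos θ + √(L² − h²) = -47.804222 + 246.014315 = 198.210093

198.2101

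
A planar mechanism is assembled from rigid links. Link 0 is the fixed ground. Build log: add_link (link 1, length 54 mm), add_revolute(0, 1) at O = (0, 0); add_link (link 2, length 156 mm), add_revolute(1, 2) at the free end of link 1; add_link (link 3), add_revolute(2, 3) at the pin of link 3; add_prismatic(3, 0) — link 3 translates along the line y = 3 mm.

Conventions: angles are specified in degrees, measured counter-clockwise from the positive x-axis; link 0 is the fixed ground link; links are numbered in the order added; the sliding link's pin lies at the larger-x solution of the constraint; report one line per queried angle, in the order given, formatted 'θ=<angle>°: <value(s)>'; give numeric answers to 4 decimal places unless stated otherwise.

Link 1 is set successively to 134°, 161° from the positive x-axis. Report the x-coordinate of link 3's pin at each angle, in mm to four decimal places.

geometry: r = 54 mm, L = 156 mm, e = 3 mm
θ=134°: crank pin P = (r cos θ, r sin θ) = (-37.511552, 38.844349)
θ=134°: h = r sin θ − e = 38.844349 − 3 = 35.844349
θ=134°: x = r cos θ + √(L² − h²) = -37.511552 + 151.826159 = 114.314607
θ=161°: crank pin P = (r cos θ, r sin θ) = (-51.058003, 17.580680)
θ=161°: h = r sin θ − e = 17.580680 − 3 = 14.580680
θ=161°: x = r cos θ + √(L² − h²) = -51.058003 + 155.317107 = 104.259104

θ=134°: 114.3146
θ=161°: 104.2591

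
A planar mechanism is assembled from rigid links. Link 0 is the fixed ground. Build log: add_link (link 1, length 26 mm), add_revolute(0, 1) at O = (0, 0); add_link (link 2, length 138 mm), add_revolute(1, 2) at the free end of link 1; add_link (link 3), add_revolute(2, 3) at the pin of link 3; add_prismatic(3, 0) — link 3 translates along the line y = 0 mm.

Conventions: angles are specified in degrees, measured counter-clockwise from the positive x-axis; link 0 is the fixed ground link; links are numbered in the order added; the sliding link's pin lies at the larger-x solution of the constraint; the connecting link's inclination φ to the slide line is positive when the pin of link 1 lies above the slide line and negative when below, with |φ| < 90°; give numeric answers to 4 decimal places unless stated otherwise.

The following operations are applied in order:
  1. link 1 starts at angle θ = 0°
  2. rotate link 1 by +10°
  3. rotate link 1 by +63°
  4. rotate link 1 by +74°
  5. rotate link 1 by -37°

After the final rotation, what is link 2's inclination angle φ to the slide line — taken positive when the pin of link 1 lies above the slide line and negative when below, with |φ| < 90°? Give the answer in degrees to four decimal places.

geometry: r = 26 mm, L = 138 mm, e = 0 mm; θ starts at 0°
rotate link 1 by +10°: θ ← 0° +10° = 10°
rotate link 1 by +63°: θ ← 10° +63° = 73°
rotate link 1 by +74°: θ ← 73° +74° = 147°
rotate link 1 by -37°: θ ← 147° -37° = 110°
h = r sin θ − e = 24.432008 − 0 = 24.432008
sin φ = h / L = 24.432008 / 138 = 0.17704354
φ = arcsin(0.17704354) = 10.197601°

10.1976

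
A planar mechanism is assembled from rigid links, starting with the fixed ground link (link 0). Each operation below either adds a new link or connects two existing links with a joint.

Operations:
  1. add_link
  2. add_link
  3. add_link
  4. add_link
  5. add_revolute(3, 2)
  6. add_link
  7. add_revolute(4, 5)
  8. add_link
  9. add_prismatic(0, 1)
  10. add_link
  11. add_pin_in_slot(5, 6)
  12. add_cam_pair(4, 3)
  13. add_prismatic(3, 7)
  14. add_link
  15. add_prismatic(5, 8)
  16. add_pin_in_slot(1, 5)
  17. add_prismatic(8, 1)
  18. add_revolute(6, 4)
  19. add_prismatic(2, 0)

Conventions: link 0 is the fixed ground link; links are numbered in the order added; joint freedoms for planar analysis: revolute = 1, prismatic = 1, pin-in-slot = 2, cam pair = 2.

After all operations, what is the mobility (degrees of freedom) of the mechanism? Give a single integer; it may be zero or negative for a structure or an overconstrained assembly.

ground; <1,0,0>
#1 <2,0,0>
#2 <3,0,0>
#3 <4,0,0>
#4 <5,0,0>
R:3↔2 J1 <5,1,0>
#5 <6,1,0>
R:4↔5 J1 <6,2,0>
#6 <7,2,0>
P:0↔1 J1 <7,3,0>
#7 <8,3,0>
PS:5↔6 J2 <8,3,1>
C:4↔3 J2 <8,3,2>
P:3↔7 J1 <8,4,2>
#8 <9,4,2>
P:5↔8 J1 <9,5,2>
PS:1↔5 J2 <9,5,3>
P:8↔1 J1 <9,6,3>
R:6↔4 J1 <9,7,3>
P:2↔0 J1 <9,8,3>
3×8 − 2×8 − 1×3 = 5

M = 5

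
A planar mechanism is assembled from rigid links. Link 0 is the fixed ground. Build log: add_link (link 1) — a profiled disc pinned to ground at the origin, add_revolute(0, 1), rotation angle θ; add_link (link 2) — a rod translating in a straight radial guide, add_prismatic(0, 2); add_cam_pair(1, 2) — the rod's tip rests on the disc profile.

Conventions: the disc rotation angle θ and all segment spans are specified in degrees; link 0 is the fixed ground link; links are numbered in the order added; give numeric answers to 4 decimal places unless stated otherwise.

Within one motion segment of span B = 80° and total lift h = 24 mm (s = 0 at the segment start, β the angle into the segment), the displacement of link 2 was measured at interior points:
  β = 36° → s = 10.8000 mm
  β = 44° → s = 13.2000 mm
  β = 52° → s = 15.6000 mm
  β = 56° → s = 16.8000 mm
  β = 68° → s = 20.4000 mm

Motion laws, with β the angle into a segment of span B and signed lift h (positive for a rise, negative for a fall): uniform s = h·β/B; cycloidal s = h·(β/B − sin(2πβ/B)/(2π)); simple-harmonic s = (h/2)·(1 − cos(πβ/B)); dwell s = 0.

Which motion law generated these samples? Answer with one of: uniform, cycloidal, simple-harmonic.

candidates at β/B = r: uniform s = h·r (linear in β); cycloidal s = h·(r − sin(2πr)/(2π)); simple-harmonic s = (h/2)(1 − cos(πr))
β=36°: printed 10.8000 | uniform 10.8000, cycloidal 9.6196, simple-harmonic 10.1228
β=44°: printed 13.2000 | uniform 13.2000, cycloidal 14.3804, simple-harmonic 13.8772
β=52°: printed 15.6000 | uniform 15.6000, cycloidal 18.6902, simple-harmonic 17.4479
β=56°: printed 16.8000 | uniform 16.8000, cycloidal 20.4328, simple-harmonic 19.0534
β=68°: printed 20.4000 | uniform 20.4000, cycloidal 23.4902, simple-harmonic 22.6921
only one law matches every sample → uniform

uniform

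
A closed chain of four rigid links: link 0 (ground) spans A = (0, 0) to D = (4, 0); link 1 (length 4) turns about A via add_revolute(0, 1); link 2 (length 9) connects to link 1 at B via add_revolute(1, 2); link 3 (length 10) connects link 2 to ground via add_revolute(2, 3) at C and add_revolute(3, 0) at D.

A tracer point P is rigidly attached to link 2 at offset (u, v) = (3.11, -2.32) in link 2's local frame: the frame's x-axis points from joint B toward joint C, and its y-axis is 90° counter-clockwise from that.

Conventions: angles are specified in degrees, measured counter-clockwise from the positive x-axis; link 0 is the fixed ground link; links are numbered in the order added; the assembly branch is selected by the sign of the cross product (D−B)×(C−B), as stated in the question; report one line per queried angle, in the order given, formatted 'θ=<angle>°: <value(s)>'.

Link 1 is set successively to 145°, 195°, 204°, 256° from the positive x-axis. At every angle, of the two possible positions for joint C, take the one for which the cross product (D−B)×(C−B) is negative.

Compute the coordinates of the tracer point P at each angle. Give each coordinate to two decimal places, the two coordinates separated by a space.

A=(0,0), D=(4.00,0)
θ=145°: B = A + 4.00·(cos145°, sin145°) = (-3.2766, 2.2943)
θ=145°: |BD| = 7.6297
θ=145°: circle(B,9.00) ∩ circle(D,10.00): a=2.5697, h=8.6253
θ=145°:   candidates: C₊=(1.7679,9.7477) cross=65.809; C₋=(-3.4195,-6.7046) cross=-65.809
θ=145°:   branch - wants cross < 0 → take C=(-3.4195,-6.7046) (cross=-65.809)
θ=145°: ex = (C−B)/|BC| = (-0.0159,-0.9999); ey = (0.9999,-0.0159)
θ=145°: P = B + 3.11·ex + -2.32·ey = (-5.6457,-0.7785)
θ=195°: B = A + 4.00·(cos195°, sin195°) = (-3.8637, -1.0353)
θ=195°: |BD| = 7.9316
θ=195°: circle(B,9.00) ∩ circle(D,10.00): a=2.7680, h=8.5638
θ=195°:   candidates: C₊=(-2.2371,7.8165) cross=67.924; C₋=(-0.0016,-9.1645) cross=-67.924
θ=195°:   branch - wants cross < 0 → take C=(-0.0016,-9.1645) (cross=-67.924)
θ=195°: ex = (C−B)/|BC| = (0.4291,-0.9032); ey = (0.9032,0.4291)
θ=195°: P = B + 3.11·ex + -2.32·ey = (-4.6246,-4.8399)
θ=204°: B = A + 4.00·(cos204°, sin204°) = (-3.6542, -1.6269)
θ=204°: |BD| = 7.8252
θ=204°: circle(B,9.00) ∩ circle(D,10.00): a=2.6986, h=8.5859
θ=204°:   candidates: C₊=(-2.7997,7.3324) cross=67.186; C₋=(0.7705,-9.4642) cross=-67.186
θ=204°:   branch - wants cross < 0 → take C=(0.7705,-9.4642) (cross=-67.186)
θ=204°: ex = (C−B)/|BC| = (0.4916,-0.8708); ey = (0.8708,0.4916)
θ=204°: P = B + 3.11·ex + -2.32·ey = (-4.1455,-5.4757)
θ=256°: B = A + 4.00·(cos256°, sin256°) = (-0.9677, -3.8812)
θ=256°: |BD| = 6.3041
θ=256°: circle(B,9.00) ∩ circle(D,10.00): a=1.6451, h=8.8484
θ=256°:   candidates: C₊=(-5.1189,4.1042) cross=55.781; C₋=(5.7763,-9.8410) cross=-55.781
θ=256°:   branch - wants cross < 0 → take C=(5.7763,-9.8410) (cross=-55.781)
θ=256°: ex = (C−B)/|BC| = (0.7493,-0.6622); ey = (0.6622,0.7493)
θ=256°: P = B + 3.11·ex + -2.32·ey = (-0.1736,-7.6791)

θ=145°: -5.65 -0.78
θ=195°: -4.62 -4.84
θ=204°: -4.15 -5.48
θ=256°: -0.17 -7.68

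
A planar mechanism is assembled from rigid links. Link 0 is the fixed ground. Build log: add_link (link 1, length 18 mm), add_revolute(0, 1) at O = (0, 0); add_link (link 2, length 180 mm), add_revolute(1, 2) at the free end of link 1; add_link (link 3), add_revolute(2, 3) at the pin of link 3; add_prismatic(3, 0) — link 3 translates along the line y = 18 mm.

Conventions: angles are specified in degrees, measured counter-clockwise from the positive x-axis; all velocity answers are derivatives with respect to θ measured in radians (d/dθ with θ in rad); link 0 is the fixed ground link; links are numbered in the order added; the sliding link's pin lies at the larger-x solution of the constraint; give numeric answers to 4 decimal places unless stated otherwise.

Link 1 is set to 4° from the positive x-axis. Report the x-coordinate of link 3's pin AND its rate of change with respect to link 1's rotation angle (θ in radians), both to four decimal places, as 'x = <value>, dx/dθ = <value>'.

geometry: r = 18 mm, L = 180 mm, e = 18 mm
crank pin P = (r cos θ, r sin θ) = (17.956153, 1.255617)
h = r sin θ − e = 1.255617 − 18 = -16.744383
x = r cos θ + √(L² − h²) = 17.956153 + 179.219490 = 197.175643
dx/dθ = −r sin θ − h·r cos θ/√(L² − h²) (θ in radians; h = -16.744383) = 0.422017

x = 197.1756, dx/dθ = 0.4220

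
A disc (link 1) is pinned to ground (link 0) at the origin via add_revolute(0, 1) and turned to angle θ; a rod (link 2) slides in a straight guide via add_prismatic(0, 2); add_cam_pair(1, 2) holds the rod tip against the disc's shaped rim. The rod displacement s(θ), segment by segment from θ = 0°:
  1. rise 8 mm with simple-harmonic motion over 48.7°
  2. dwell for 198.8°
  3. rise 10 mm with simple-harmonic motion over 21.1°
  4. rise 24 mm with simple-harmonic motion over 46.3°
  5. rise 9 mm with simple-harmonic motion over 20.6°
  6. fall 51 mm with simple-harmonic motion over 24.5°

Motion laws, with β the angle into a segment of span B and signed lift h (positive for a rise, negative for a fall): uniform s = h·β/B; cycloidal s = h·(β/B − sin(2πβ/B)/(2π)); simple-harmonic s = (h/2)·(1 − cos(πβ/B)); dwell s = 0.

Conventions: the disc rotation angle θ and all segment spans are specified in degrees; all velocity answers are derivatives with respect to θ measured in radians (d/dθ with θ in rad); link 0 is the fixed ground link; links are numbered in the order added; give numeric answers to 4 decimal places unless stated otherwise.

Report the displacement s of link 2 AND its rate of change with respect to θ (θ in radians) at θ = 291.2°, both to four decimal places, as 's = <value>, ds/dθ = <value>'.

segment 1 (0° to 48.7°, simple-harmonic, h = 8) is passed completely: s = 0.0000 + (8) = 8.0000
segment 2 (48.7° to 247.5°, dwell): s unchanged at 8.0000
segment 3 (247.5° to 268.6°, simple-harmonic, h = 10) is passed completely: s = 8.0000 + (10) = 18.0000
θ = 291.2° falls in segment 4 (268.6° to 314.9°, simple-harmonic, h = 24): β = 291.2 − 268.6 = 22.6°, B = 46.3°; Δs = 24/2·(1 − cos(π·0.4881)) = 11.5523; s = 18.0000 + 11.5523 = 29.5523
velocity in seg [268.6°–314.9°] (simple-harmonic), θ in radians: β = 22.6° = 0.3944 rad, B = 46.3° = 0.8081 rad; ds/dθ = (πh/(2B)) sin(πβ/B) = (π·24/(2·0.8081)) sin(π·0.4881) = 46.619785 mm/rad

s = 29.5523, ds/dθ = 46.6198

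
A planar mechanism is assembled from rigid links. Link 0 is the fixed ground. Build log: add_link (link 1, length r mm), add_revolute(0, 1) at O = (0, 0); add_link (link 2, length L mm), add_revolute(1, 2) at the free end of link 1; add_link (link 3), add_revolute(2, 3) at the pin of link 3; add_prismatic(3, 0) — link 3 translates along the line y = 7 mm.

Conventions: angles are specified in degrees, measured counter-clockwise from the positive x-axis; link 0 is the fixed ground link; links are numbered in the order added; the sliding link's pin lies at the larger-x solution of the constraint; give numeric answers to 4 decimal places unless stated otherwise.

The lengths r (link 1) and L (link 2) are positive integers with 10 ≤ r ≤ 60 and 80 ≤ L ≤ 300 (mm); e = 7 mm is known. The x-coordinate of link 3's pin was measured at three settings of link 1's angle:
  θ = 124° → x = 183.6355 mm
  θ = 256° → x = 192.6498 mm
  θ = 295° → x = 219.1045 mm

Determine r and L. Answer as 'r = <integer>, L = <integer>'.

constraint per measurement: (x − r cos θ)² + (r sin θ − e)² = L²
subtracting the θ₁ and θ₂ equations cancels the r² and L² terms:
r = (x₁² − x₂²) / (2[(x₁cos θ₁ + e sin θ₁) − (x₂cos θ₂ + e sin θ₂)]) = 39.0003 → r = 39
L² = (x₁ − r cos θ₁)² + (r sin θ₁ − e)² = 42848.9805 → L = 207.0000 → L = 207
check at θ₃=295°: x = 219.1045 (printed 219.1045) ✓

r = 39, L = 207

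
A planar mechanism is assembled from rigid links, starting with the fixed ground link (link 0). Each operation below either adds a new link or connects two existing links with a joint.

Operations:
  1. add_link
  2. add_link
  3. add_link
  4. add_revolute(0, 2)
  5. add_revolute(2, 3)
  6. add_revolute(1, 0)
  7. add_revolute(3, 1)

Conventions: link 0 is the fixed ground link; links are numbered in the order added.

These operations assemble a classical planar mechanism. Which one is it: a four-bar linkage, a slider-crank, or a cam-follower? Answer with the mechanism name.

links: 4 (incl. ground); joints: 4 revolute, 0 prismatic, 0 higher (cam) pair, forming one closed loop
4 links in a single 4R loop → four-bar linkage

four-bar linkage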